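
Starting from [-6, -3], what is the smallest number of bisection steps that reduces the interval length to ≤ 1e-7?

25

Width after n steps is 3/2^n. Need 2^n ≥ 3/1e-7 = 30000000.
2^24 = 16777216 < 30000000 ≤ 2^25 = 33554432, so n = 25.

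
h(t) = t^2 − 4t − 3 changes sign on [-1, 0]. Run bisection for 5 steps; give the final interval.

[-0.65625, -0.625]

midpoint -0.5: h = -0.75 < 0 → [-1, -0.5]
midpoint -0.75: h = 0.5625 > 0 → [-0.75, -0.5]
midpoint -0.625: h = -0.109375 < 0 → [-0.75, -0.625]
midpoint -0.6875: h = 0.2227 > 0 → [-0.6875, -0.625]
midpoint -0.65625: h = 0.0557 > 0 → [-0.65625, -0.625]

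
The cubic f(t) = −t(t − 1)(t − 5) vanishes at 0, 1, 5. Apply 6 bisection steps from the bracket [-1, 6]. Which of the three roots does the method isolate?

midpoint 2.5: f = 9.375 > 0 → [2.5, 6]
midpoint 4.25: f = 10.359375 > 0 → [4.25, 6]
midpoint 5.125: f = -2.642578 < 0 → [4.25, 5.125]
midpoint 4.6875: f = 5.4016 > 0 → [4.6875, 5.125]
midpoint 4.90625: f = 1.7967 > 0 → [4.90625, 5.125]
midpoint 5.015625: f = -0.3147 < 0 → [4.90625, 5.015625]

5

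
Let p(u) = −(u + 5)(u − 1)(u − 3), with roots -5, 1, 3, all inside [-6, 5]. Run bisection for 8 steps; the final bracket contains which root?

-5

p(-0.5) = -23.625 < 0, so the root lies in [-6, -0.5]
p(-3.25) = -46.484375 < 0, so the root lies in [-6, -3.25]
p(-4.625) = -16.083984 < 0, so the root lies in [-6, -4.625]
p(-5.3125) = 16.3977 > 0, so the root lies in [-5.3125, -4.625]
p(-4.96875) = -1.4864 < 0, so the root lies in [-5.3125, -4.96875]
p(-5.140625) = 7.0296 > 0, so the root lies in [-5.140625, -4.96875]
p(-5.0546875) = 2.667 > 0, so the root lies in [-5.0546875, -4.96875]
p(-5.01171875) = 0.5644 > 0, so the root lies in [-5.01171875, -4.96875]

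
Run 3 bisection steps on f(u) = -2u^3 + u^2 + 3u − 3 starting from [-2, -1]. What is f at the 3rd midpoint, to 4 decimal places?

-0.0352

m = -1.5, f(m) = 1.5 (+); new bracket [-1.5, -1]
m = -1.25, f(m) = -1.28125 (−); new bracket [-1.5, -1.25]
m = -1.375, f(m) = -0.035156 (−); new bracket [-1.5, -1.375]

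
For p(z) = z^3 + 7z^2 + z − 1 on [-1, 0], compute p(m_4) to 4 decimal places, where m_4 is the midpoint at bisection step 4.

z = -0.5 gives p = 0.125, positive; keep [-0.5, 0]
z = -0.25 gives p = -0.828125, negative; keep [-0.5, -0.25]
z = -0.375 gives p = -0.443359, negative; keep [-0.5, -0.375]
z = -0.4375 gives p = -0.1814, negative; keep [-0.5, -0.4375]

-0.1814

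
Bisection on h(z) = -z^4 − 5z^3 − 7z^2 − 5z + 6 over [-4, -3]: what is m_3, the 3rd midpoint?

midpoint -3.5: h = 2.0625 > 0 → [-4, -3.5]
midpoint -3.75: h = -7.769531 < 0 → [-3.75, -3.5]
midpoint -3.625: h = -2.361572 < 0 → [-3.625, -3.5]

-3.625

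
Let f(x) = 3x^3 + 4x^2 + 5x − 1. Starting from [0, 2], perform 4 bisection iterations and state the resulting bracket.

midpoint 1: f = 11 > 0 → [0, 1]
midpoint 0.5: f = 2.875 > 0 → [0, 0.5]
midpoint 0.25: f = 0.546875 > 0 → [0, 0.25]
midpoint 0.125: f = -0.3066 < 0 → [0.125, 0.25]

[0.125, 0.25]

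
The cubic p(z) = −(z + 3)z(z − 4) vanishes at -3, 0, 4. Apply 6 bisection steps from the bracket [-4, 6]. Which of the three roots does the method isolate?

midpoint 1: p = 12 > 0 → [1, 6]
midpoint 3.5: p = 11.375 > 0 → [3.5, 6]
midpoint 4.75: p = -27.609375 < 0 → [3.5, 4.75]
midpoint 4.125: p = -3.6738 < 0 → [3.5, 4.125]
midpoint 3.8125: p = 4.8699 > 0 → [3.8125, 4.125]
midpoint 3.96875: p = 0.8643 > 0 → [3.96875, 4.125]

4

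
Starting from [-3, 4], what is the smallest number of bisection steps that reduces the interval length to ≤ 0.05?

8

Width after n steps is 7/2^n. Need 2^n ≥ 7/0.05 = 140.
2^7 = 128 < 140 ≤ 2^8 = 256, so n = 8.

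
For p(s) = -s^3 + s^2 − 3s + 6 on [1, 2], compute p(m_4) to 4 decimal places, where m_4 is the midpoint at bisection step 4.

midpoint 1.5: p = 0.375 > 0 → [1.5, 2]
midpoint 1.75: p = -1.546875 < 0 → [1.5, 1.75]
midpoint 1.625: p = -0.525391 < 0 → [1.5, 1.625]
midpoint 1.5625: p = -0.0608 < 0 → [1.5, 1.5625]

-0.0608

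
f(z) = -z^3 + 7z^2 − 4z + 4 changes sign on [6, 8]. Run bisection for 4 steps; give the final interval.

[6.375, 6.5]

midpoint 7: f = -24 < 0 → [6, 7]
midpoint 6.5: f = -0.875 < 0 → [6, 6.5]
midpoint 6.25: f = 8.296875 > 0 → [6.25, 6.5]
midpoint 6.375: f = 3.9004 > 0 → [6.375, 6.5]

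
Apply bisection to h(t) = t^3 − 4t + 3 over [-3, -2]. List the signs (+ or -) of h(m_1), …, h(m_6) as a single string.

t = -2.5 gives h = -2.625, negative; keep [-2.5, -2]
t = -2.25 gives h = 0.609375, positive; keep [-2.5, -2.25]
t = -2.375 gives h = -0.896484, negative; keep [-2.375, -2.25]
t = -2.3125 gives h = -0.1165, negative; keep [-2.3125, -2.25]
t = -2.28125 gives h = 0.2531, positive; keep [-2.3125, -2.28125]
t = -2.296875 gives h = 0.07, positive; keep [-2.3125, -2.296875]

-+--++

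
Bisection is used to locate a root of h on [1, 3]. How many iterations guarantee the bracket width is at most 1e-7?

Width after n steps is 2/2^n. Need 2^n ≥ 2/1e-7 = 20000000.
2^24 = 16777216 < 20000000 ≤ 2^25 = 33554432, so n = 25.

25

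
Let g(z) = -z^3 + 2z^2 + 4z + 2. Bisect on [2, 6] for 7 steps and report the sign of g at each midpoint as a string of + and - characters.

-+-+-++

m = 4, g(m) = -14 (−); new bracket [2, 4]
m = 3, g(m) = 5 (+); new bracket [3, 4]
m = 3.5, g(m) = -2.375 (−); new bracket [3, 3.5]
m = 3.25, g(m) = 1.7969 (+); new bracket [3.25, 3.5]
m = 3.375, g(m) = -0.1621 (−); new bracket [3.25, 3.375]
m = 3.3125, g(m) = 0.8484 (+); new bracket [3.3125, 3.375]
m = 3.34375, g(m) = 0.351 (+); new bracket [3.34375, 3.375]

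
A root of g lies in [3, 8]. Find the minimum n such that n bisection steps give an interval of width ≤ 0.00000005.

Width after n steps is 5/2^n. Need 2^n ≥ 5/0.00000005 = 100000000.
2^26 = 67108864 < 100000000 ≤ 2^27 = 134217728, so n = 27.

27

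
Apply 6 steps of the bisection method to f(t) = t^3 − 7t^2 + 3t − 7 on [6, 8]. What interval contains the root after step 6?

[6.6875, 6.71875]

t = 7 gives f = 14, positive; keep [6, 7]
t = 6.5 gives f = -8.625, negative; keep [6.5, 7]
t = 6.75 gives f = 1.859375, positive; keep [6.5, 6.75]
t = 6.625 gives f = -3.584, negative; keep [6.625, 6.75]
t = 6.6875 gives f = -0.9133, negative; keep [6.6875, 6.75]
t = 6.71875 gives f = 0.4602, positive; keep [6.6875, 6.71875]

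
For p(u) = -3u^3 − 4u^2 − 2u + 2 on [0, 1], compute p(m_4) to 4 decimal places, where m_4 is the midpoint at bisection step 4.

0.1082

p(0.5) = -0.375 < 0, so the root lies in [0, 0.5]
p(0.25) = 1.203125 > 0, so the root lies in [0.25, 0.5]
p(0.375) = 0.529297 > 0, so the root lies in [0.375, 0.5]
p(0.4375) = 0.1082 > 0, so the root lies in [0.4375, 0.5]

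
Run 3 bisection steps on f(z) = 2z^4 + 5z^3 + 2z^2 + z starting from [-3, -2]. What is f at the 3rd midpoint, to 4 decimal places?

f(-2.5) = 10 > 0, so the root lies in [-2.5, -2]
f(-2.25) = 2.179688 > 0, so the root lies in [-2.25, -2]
f(-2.125) = -0.290527 < 0, so the root lies in [-2.25, -2.125]

-0.2905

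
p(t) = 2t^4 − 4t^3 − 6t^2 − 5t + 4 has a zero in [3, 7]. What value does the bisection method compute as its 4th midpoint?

3.25

t = 5 gives p = 579, positive; keep [3, 5]
t = 4 gives p = 144, positive; keep [3, 4]
t = 3.5 gives p = 41.625, positive; keep [3, 3.5]
t = 3.25 gives p = 10.1953, positive; keep [3, 3.25]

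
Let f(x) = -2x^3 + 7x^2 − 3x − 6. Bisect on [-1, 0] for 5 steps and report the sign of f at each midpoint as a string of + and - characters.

-+-+-

f(-0.5) = -2.5 < 0, so the root lies in [-1, -0.5]
f(-0.75) = 1.03125 > 0, so the root lies in [-0.75, -0.5]
f(-0.625) = -0.902344 < 0, so the root lies in [-0.75, -0.625]
f(-0.6875) = 0.021 > 0, so the root lies in [-0.6875, -0.625]
f(-0.65625) = -0.4514 < 0, so the root lies in [-0.6875, -0.65625]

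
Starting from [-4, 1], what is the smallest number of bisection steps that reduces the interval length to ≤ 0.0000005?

Width after n steps is 5/2^n. Need 2^n ≥ 5/0.0000005 = 10000000.
2^23 = 8388608 < 10000000 ≤ 2^24 = 16777216, so n = 24.

24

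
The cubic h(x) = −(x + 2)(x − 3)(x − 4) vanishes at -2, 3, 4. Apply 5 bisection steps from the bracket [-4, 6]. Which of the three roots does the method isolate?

h(1) = -18 < 0, so the root lies in [-4, 1]
h(-1.5) = -12.375 < 0, so the root lies in [-4, -1.5]
h(-2.75) = 29.109375 > 0, so the root lies in [-2.75, -1.5]
h(-2.125) = 3.9238 > 0, so the root lies in [-2.125, -1.5]
h(-1.8125) = -5.2449 < 0, so the root lies in [-2.125, -1.8125]

-2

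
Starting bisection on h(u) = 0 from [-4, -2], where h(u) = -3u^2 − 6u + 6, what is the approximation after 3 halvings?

-2.75

h(-3) = -3 < 0, so the root lies in [-3, -2]
h(-2.5) = 2.25 > 0, so the root lies in [-3, -2.5]
h(-2.75) = -0.1875 < 0, so the root lies in [-2.75, -2.5]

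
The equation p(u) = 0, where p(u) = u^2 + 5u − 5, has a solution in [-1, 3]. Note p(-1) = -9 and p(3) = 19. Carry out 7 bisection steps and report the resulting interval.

[0.84375, 0.875]

u = 1 gives p = 1, positive; keep [-1, 1]
u = 0 gives p = -5, negative; keep [0, 1]
u = 0.5 gives p = -2.25, negative; keep [0.5, 1]
u = 0.75 gives p = -0.6875, negative; keep [0.75, 1]
u = 0.875 gives p = 0.1406, positive; keep [0.75, 0.875]
u = 0.8125 gives p = -0.2773, negative; keep [0.8125, 0.875]
u = 0.84375 gives p = -0.0693, negative; keep [0.84375, 0.875]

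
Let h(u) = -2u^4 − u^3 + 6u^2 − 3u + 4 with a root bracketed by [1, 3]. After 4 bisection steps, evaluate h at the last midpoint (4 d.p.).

1.4702

h(2) = -18 < 0, so the root lies in [1, 2]
h(1.5) = -0.5 < 0, so the root lies in [1, 1.5]
h(1.25) = 2.789062 > 0, so the root lies in [1.25, 1.5]
h(1.375) = 1.4702 > 0, so the root lies in [1.375, 1.5]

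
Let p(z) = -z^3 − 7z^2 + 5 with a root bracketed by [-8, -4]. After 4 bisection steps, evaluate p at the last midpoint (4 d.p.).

z = -6 gives p = -31, negative; keep [-8, -6]
z = -7 gives p = 5, positive; keep [-7, -6]
z = -6.5 gives p = -16.125, negative; keep [-7, -6.5]
z = -6.75 gives p = -6.3906, negative; keep [-7, -6.75]

-6.3906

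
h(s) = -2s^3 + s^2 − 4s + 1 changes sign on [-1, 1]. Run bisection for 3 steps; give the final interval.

midpoint 0: h = 1 > 0 → [0, 1]
midpoint 0.5: h = -1 < 0 → [0, 0.5]
midpoint 0.25: h = 0.03125 > 0 → [0.25, 0.5]

[0.25, 0.5]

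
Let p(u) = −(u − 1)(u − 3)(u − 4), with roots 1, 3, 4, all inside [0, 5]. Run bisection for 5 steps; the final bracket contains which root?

1

m = 2.5, p(m) = -1.125 (−); new bracket [0, 2.5]
m = 1.25, p(m) = -1.203125 (−); new bracket [0, 1.25]
m = 0.625, p(m) = 3.005859 (+); new bracket [0.625, 1.25]
m = 0.9375, p(m) = 0.3948 (+); new bracket [0.9375, 1.25]
m = 1.09375, p(m) = -0.5194 (−); new bracket [0.9375, 1.09375]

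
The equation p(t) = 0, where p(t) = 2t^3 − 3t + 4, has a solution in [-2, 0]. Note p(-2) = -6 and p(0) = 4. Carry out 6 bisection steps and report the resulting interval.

p(-1) = 5 > 0, so the root lies in [-2, -1]
p(-1.5) = 1.75 > 0, so the root lies in [-2, -1.5]
p(-1.75) = -1.46875 < 0, so the root lies in [-1.75, -1.5]
p(-1.625) = 0.293 > 0, so the root lies in [-1.75, -1.625]
p(-1.6875) = -0.5483 < 0, so the root lies in [-1.6875, -1.625]
p(-1.65625) = -0.118 < 0, so the root lies in [-1.65625, -1.625]

[-1.65625, -1.625]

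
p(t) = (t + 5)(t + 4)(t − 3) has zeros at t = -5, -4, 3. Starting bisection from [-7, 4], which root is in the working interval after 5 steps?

3

p(-1.5) = -39.375 < 0, so the root lies in [-1.5, 4]
p(1.25) = -57.421875 < 0, so the root lies in [1.25, 4]
p(2.625) = -18.943359 < 0, so the root lies in [2.625, 4]
p(3.3125) = 18.9954 > 0, so the root lies in [2.625, 3.3125]
p(2.96875) = -1.7354 < 0, so the root lies in [2.96875, 3.3125]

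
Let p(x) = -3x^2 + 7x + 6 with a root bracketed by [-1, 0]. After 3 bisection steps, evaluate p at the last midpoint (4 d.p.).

m = -0.5, p(m) = 1.75 (+); new bracket [-1, -0.5]
m = -0.75, p(m) = -0.9375 (−); new bracket [-0.75, -0.5]
m = -0.625, p(m) = 0.453125 (+); new bracket [-0.75, -0.625]

0.4531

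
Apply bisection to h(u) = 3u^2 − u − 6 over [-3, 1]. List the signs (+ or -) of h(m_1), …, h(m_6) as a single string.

m = -1, h(m) = -2 (−); new bracket [-3, -1]
m = -2, h(m) = 8 (+); new bracket [-2, -1]
m = -1.5, h(m) = 2.25 (+); new bracket [-1.5, -1]
m = -1.25, h(m) = -0.0625 (−); new bracket [-1.5, -1.25]
m = -1.375, h(m) = 1.0469 (+); new bracket [-1.375, -1.25]
m = -1.3125, h(m) = 0.4805 (+); new bracket [-1.3125, -1.25]

-++-++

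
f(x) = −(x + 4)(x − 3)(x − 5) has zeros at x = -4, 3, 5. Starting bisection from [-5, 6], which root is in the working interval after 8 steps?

-4

f(0.5) = -50.625 < 0, so the root lies in [-5, 0.5]
f(-2.25) = -66.609375 < 0, so the root lies in [-5, -2.25]
f(-3.625) = -21.427734 < 0, so the root lies in [-5, -3.625]
f(-4.3125) = 21.2805 > 0, so the root lies in [-4.3125, -3.625]
f(-3.96875) = -1.9532 < 0, so the root lies in [-4.3125, -3.96875]
f(-4.140625) = 9.1786 > 0, so the root lies in [-4.140625, -3.96875]
f(-4.0546875) = 3.4933 > 0, so the root lies in [-4.0546875, -3.96875]
f(-4.01171875) = 0.7405 > 0, so the root lies in [-4.01171875, -3.96875]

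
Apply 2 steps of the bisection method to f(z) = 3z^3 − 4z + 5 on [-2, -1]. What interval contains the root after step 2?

m = -1.5, f(m) = 0.875 (+); new bracket [-2, -1.5]
m = -1.75, f(m) = -4.078125 (−); new bracket [-1.75, -1.5]

[-1.75, -1.5]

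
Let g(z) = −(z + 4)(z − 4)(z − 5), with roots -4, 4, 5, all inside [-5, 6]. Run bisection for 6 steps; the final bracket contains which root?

g(0.5) = -70.875 < 0, so the root lies in [-5, 0.5]
g(-2.25) = -79.296875 < 0, so the root lies in [-5, -2.25]
g(-3.625) = -24.662109 < 0, so the root lies in [-5, -3.625]
g(-4.3125) = 24.1907 > 0, so the root lies in [-4.3125, -3.625]
g(-3.96875) = -2.2334 < 0, so the root lies in [-4.3125, -3.96875]
g(-4.140625) = 10.464 > 0, so the root lies in [-4.140625, -3.96875]

-4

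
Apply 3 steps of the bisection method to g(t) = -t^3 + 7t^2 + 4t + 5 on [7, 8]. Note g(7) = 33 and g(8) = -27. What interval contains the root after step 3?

m = 7.5, g(m) = 6.875 (+); new bracket [7.5, 8]
m = 7.75, g(m) = -9.046875 (−); new bracket [7.5, 7.75]
m = 7.625, g(m) = -0.837891 (−); new bracket [7.5, 7.625]

[7.5, 7.625]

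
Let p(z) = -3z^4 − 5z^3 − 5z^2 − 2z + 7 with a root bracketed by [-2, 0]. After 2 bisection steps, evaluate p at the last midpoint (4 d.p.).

0.4375

z = -1 gives p = 6, positive; keep [-2, -1]
z = -1.5 gives p = 0.4375, positive; keep [-2, -1.5]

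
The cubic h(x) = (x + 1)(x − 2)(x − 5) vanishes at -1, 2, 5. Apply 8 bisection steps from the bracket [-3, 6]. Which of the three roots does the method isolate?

m = 1.5, h(m) = 4.375 (+); new bracket [-3, 1.5]
m = -0.75, h(m) = 3.953125 (+); new bracket [-3, -0.75]
m = -1.875, h(m) = -23.310547 (−); new bracket [-1.875, -0.75]
m = -1.3125, h(m) = -6.5344 (−); new bracket [-1.3125, -0.75]
m = -1.03125, h(m) = -0.5713 (−); new bracket [-1.03125, -0.75]
m = -0.890625, h(m) = 1.8624 (+); new bracket [-1.03125, -0.890625]
m = -0.9609375, h(m) = 0.6895 (+); new bracket [-1.03125, -0.9609375]
m = -0.99609375, h(m) = 0.0702 (+); new bracket [-1.03125, -0.99609375]

-1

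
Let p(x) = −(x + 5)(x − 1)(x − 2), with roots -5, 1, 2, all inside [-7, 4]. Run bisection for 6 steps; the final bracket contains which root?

x = -1.5 gives p = -30.625, negative; keep [-7, -1.5]
x = -4.25 gives p = -24.609375, negative; keep [-7, -4.25]
x = -5.625 gives p = 31.572266, positive; keep [-5.625, -4.25]
x = -4.9375 gives p = -2.5745, negative; keep [-5.625, -4.9375]
x = -5.28125 gives p = 12.8631, positive; keep [-5.28125, -4.9375]
x = -5.109375 gives p = 4.7506, positive; keep [-5.109375, -4.9375]

-5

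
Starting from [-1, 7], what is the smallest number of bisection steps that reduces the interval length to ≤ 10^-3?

Width after n steps is 8/2^n. Need 2^n ≥ 8/10^-3 = 8000.
2^12 = 4096 < 8000 ≤ 2^13 = 8192, so n = 13.

13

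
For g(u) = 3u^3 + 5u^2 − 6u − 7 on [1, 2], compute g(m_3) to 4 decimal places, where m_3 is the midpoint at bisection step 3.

2.0020

u = 1.5 gives g = 5.375, positive; keep [1, 1.5]
u = 1.25 gives g = -0.828125, negative; keep [1.25, 1.5]
u = 1.375 gives g = 2.001953, positive; keep [1.25, 1.375]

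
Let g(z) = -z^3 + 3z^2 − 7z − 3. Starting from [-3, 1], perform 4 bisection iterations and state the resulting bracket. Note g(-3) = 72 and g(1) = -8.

[-0.5, -0.25]

g(-1) = 8 > 0, so the root lies in [-1, 1]
g(0) = -3 < 0, so the root lies in [-1, 0]
g(-0.5) = 1.375 > 0, so the root lies in [-0.5, 0]
g(-0.25) = -1.0469 < 0, so the root lies in [-0.5, -0.25]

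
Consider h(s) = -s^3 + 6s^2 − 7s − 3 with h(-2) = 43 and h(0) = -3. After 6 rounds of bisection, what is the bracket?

m = -1, h(m) = 11 (+); new bracket [-1, 0]
m = -0.5, h(m) = 2.125 (+); new bracket [-0.5, 0]
m = -0.25, h(m) = -0.859375 (−); new bracket [-0.5, -0.25]
m = -0.375, h(m) = 0.5215 (+); new bracket [-0.375, -0.25]
m = -0.3125, h(m) = -0.196 (−); new bracket [-0.375, -0.3125]
m = -0.34375, h(m) = 0.1559 (+); new bracket [-0.34375, -0.3125]

[-0.34375, -0.3125]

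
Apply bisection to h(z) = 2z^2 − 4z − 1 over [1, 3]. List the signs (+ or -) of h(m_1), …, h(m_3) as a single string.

m = 2, h(m) = -1 (−); new bracket [2, 3]
m = 2.5, h(m) = 1.5 (+); new bracket [2, 2.5]
m = 2.25, h(m) = 0.125 (+); new bracket [2, 2.25]

-++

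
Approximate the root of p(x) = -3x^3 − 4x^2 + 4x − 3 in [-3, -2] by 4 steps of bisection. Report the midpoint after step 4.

-2.1875

p(-2.5) = 8.875 > 0, so the root lies in [-2.5, -2]
p(-2.25) = 1.921875 > 0, so the root lies in [-2.25, -2]
p(-2.125) = -0.775391 < 0, so the root lies in [-2.25, -2.125]
p(-2.1875) = 0.512 > 0, so the root lies in [-2.1875, -2.125]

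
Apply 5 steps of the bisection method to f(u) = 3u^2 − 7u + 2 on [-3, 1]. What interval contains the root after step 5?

f(-1) = 12 > 0, so the root lies in [-1, 1]
f(0) = 2 > 0, so the root lies in [0, 1]
f(0.5) = -0.75 < 0, so the root lies in [0, 0.5]
f(0.25) = 0.4375 > 0, so the root lies in [0.25, 0.5]
f(0.375) = -0.2031 < 0, so the root lies in [0.25, 0.375]

[0.25, 0.375]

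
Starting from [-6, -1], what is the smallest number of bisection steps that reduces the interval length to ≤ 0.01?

9

Width after n steps is 5/2^n. Need 2^n ≥ 5/0.01 = 500.
2^8 = 256 < 500 ≤ 2^9 = 512, so n = 9.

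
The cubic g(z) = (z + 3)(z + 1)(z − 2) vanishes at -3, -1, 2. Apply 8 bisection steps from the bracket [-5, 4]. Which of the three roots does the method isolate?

2

g(-0.5) = -3.125 < 0, so the root lies in [-0.5, 4]
g(1.75) = -3.265625 < 0, so the root lies in [1.75, 4]
g(2.875) = 19.919922 > 0, so the root lies in [1.75, 2.875]
g(2.3125) = 5.4993 > 0, so the root lies in [1.75, 2.3125]
g(2.03125) = 0.4766 > 0, so the root lies in [1.75, 2.03125]
g(1.890625) = -1.5462 < 0, so the root lies in [1.890625, 2.03125]
g(1.9609375) = -0.5738 < 0, so the root lies in [1.9609375, 2.03125]
g(1.99609375) = -0.0585 < 0, so the root lies in [1.99609375, 2.03125]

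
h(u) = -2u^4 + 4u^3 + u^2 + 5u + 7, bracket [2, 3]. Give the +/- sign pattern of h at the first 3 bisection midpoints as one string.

u = 2.5 gives h = 10.125, positive; keep [2.5, 3]
u = 2.75 gives h = -2.882812, negative; keep [2.5, 2.75]
u = 2.625 gives h = 4.405762, positive; keep [2.625, 2.75]

+-+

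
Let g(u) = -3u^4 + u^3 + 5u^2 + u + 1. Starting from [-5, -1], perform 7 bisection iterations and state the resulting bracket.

m = -3, g(m) = -227 (−); new bracket [-3, -1]
m = -2, g(m) = -37 (−); new bracket [-2, -1]
m = -1.5, g(m) = -7.8125 (−); new bracket [-1.5, -1]
m = -1.25, g(m) = -1.7148 (−); new bracket [-1.25, -1]
m = -1.125, g(m) = -0.0261 (−); new bracket [-1.125, -1]
m = -1.0625, g(m) = 0.5593 (+); new bracket [-1.125, -1.0625]
m = -1.09375, g(m) = 0.2859 (+); new bracket [-1.125, -1.09375]

[-1.125, -1.09375]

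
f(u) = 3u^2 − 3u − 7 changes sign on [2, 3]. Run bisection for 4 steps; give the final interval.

f(2.5) = 4.25 > 0, so the root lies in [2, 2.5]
f(2.25) = 1.4375 > 0, so the root lies in [2, 2.25]
f(2.125) = 0.171875 > 0, so the root lies in [2, 2.125]
f(2.0625) = -0.4258 < 0, so the root lies in [2.0625, 2.125]

[2.0625, 2.125]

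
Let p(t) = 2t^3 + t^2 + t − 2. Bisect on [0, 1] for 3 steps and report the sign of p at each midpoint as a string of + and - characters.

t = 0.5 gives p = -1, negative; keep [0.5, 1]
t = 0.75 gives p = 0.15625, positive; keep [0.5, 0.75]
t = 0.625 gives p = -0.496094, negative; keep [0.625, 0.75]

-+-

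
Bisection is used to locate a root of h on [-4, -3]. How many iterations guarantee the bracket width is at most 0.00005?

Width after n steps is 1/2^n. Need 2^n ≥ 1/0.00005 = 20000.
2^14 = 16384 < 20000 ≤ 2^15 = 32768, so n = 15.

15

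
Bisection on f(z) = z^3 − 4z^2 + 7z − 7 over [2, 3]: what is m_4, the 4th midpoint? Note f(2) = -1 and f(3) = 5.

f(2.5) = 1.125 > 0, so the root lies in [2, 2.5]
f(2.25) = -0.109375 < 0, so the root lies in [2.25, 2.5]
f(2.375) = 0.458984 > 0, so the root lies in [2.25, 2.375]
f(2.3125) = 0.1633 > 0, so the root lies in [2.25, 2.3125]

2.3125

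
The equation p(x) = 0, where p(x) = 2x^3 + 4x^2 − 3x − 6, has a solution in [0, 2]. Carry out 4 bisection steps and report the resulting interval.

[1.125, 1.25]

midpoint 1: p = -3 < 0 → [1, 2]
midpoint 1.5: p = 5.25 > 0 → [1, 1.5]
midpoint 1.25: p = 0.40625 > 0 → [1, 1.25]
midpoint 1.125: p = -1.4648 < 0 → [1.125, 1.25]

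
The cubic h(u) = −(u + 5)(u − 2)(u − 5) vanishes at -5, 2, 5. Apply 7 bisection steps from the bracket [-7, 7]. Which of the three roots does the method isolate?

u = 0 gives h = -50, negative; keep [-7, 0]
u = -3.5 gives h = -70.125, negative; keep [-7, -3.5]
u = -5.25 gives h = 18.578125, positive; keep [-5.25, -3.5]
u = -4.375 gives h = -37.3535, negative; keep [-5.25, -4.375]
u = -4.8125 gives h = -12.5339, negative; keep [-5.25, -4.8125]
u = -5.03125 gives h = 2.2041, positive; keep [-5.03125, -4.8125]
u = -4.921875 gives h = -5.3655, negative; keep [-5.03125, -4.921875]

-5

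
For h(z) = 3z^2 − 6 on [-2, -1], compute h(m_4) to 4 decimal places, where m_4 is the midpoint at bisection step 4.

z = -1.5 gives h = 0.75, positive; keep [-1.5, -1]
z = -1.25 gives h = -1.3125, negative; keep [-1.5, -1.25]
z = -1.375 gives h = -0.328125, negative; keep [-1.5, -1.375]
z = -1.4375 gives h = 0.1992, positive; keep [-1.4375, -1.375]

0.1992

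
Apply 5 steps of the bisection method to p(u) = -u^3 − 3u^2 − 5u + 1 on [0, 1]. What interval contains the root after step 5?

m = 0.5, p(m) = -2.375 (−); new bracket [0, 0.5]
m = 0.25, p(m) = -0.453125 (−); new bracket [0, 0.25]
m = 0.125, p(m) = 0.326172 (+); new bracket [0.125, 0.25]
m = 0.1875, p(m) = -0.0496 (−); new bracket [0.125, 0.1875]
m = 0.15625, p(m) = 0.1417 (+); new bracket [0.15625, 0.1875]

[0.15625, 0.1875]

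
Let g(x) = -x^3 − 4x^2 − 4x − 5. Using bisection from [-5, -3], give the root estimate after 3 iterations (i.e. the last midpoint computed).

x = -4 gives g = 11, positive; keep [-4, -3]
x = -3.5 gives g = 2.875, positive; keep [-3.5, -3]
x = -3.25 gives g = 0.078125, positive; keep [-3.25, -3]

-3.25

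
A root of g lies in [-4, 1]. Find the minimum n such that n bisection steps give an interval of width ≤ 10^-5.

19

Width after n steps is 5/2^n. Need 2^n ≥ 5/10^-5 = 500000.
2^18 = 262144 < 500000 ≤ 2^19 = 524288, so n = 19.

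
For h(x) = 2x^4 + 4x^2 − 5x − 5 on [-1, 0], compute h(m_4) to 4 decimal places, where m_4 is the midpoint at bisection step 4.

0.7749

h(-0.5) = -1.375 < 0, so the root lies in [-1, -0.5]
h(-0.75) = 1.632812 > 0, so the root lies in [-0.75, -0.5]
h(-0.625) = -0.007324 < 0, so the root lies in [-0.75, -0.625]
h(-0.6875) = 0.7749 > 0, so the root lies in [-0.6875, -0.625]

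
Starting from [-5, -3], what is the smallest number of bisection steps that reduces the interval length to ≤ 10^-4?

Width after n steps is 2/2^n. Need 2^n ≥ 2/10^-4 = 20000.
2^14 = 16384 < 20000 ≤ 2^15 = 32768, so n = 15.

15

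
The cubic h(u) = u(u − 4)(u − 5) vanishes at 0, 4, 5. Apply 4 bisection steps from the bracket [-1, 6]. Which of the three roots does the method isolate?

m = 2.5, h(m) = 9.375 (+); new bracket [-1, 2.5]
m = 0.75, h(m) = 10.359375 (+); new bracket [-1, 0.75]
m = -0.125, h(m) = -2.642578 (−); new bracket [-0.125, 0.75]
m = 0.3125, h(m) = 5.4016 (+); new bracket [-0.125, 0.3125]

0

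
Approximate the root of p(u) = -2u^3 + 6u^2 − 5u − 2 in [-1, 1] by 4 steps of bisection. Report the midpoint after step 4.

-0.375

midpoint 0: p = -2 < 0 → [-1, 0]
midpoint -0.5: p = 2.25 > 0 → [-0.5, 0]
midpoint -0.25: p = -0.34375 < 0 → [-0.5, -0.25]
midpoint -0.375: p = 0.8242 > 0 → [-0.375, -0.25]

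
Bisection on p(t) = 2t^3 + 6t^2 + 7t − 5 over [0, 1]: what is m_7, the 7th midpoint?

m = 0.5, p(m) = 0.25 (+); new bracket [0, 0.5]
m = 0.25, p(m) = -2.84375 (−); new bracket [0.25, 0.5]
m = 0.375, p(m) = -1.425781 (−); new bracket [0.375, 0.5]
m = 0.4375, p(m) = -0.6216 (−); new bracket [0.4375, 0.5]
m = 0.46875, p(m) = -0.1944 (−); new bracket [0.46875, 0.5]
m = 0.484375, p(m) = 0.0256 (+); new bracket [0.46875, 0.484375]
m = 0.4765625, p(m) = -0.0849 (−); new bracket [0.4765625, 0.484375]

0.4765625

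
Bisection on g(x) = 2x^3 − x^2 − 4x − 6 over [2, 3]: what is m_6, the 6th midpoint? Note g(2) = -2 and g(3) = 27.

m = 2.5, g(m) = 9 (+); new bracket [2, 2.5]
m = 2.25, g(m) = 2.71875 (+); new bracket [2, 2.25]
m = 2.125, g(m) = 0.175781 (+); new bracket [2, 2.125]
m = 2.0625, g(m) = -0.9565 (−); new bracket [2.0625, 2.125]
m = 2.09375, g(m) = -0.4017 (−); new bracket [2.09375, 2.125]
m = 2.109375, g(m) = -0.1158 (−); new bracket [2.109375, 2.125]

2.109375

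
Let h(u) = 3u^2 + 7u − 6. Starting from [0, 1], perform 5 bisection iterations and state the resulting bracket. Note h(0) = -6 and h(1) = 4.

midpoint 0.5: h = -1.75 < 0 → [0.5, 1]
midpoint 0.75: h = 0.9375 > 0 → [0.5, 0.75]
midpoint 0.625: h = -0.453125 < 0 → [0.625, 0.75]
midpoint 0.6875: h = 0.2305 > 0 → [0.625, 0.6875]
midpoint 0.65625: h = -0.1143 < 0 → [0.65625, 0.6875]

[0.65625, 0.6875]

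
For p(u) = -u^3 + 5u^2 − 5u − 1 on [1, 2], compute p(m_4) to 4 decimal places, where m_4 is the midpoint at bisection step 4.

m = 1.5, p(m) = -0.625 (−); new bracket [1.5, 2]
m = 1.75, p(m) = 0.203125 (+); new bracket [1.5, 1.75]
m = 1.625, p(m) = -0.212891 (−); new bracket [1.625, 1.75]
m = 1.6875, p(m) = -0.0046 (−); new bracket [1.6875, 1.75]

-0.0046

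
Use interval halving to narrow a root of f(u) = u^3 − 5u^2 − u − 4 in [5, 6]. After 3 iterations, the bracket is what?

[5.25, 5.375]

u = 5.5 gives f = 5.625, positive; keep [5, 5.5]
u = 5.25 gives f = -2.359375, negative; keep [5.25, 5.5]
u = 5.375 gives f = 1.458984, positive; keep [5.25, 5.375]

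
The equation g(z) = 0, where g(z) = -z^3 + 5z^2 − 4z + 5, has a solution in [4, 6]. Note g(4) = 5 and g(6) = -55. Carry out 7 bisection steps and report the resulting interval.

m = 5, g(m) = -15 (−); new bracket [4, 5]
m = 4.5, g(m) = -2.875 (−); new bracket [4, 4.5]
m = 4.25, g(m) = 1.546875 (+); new bracket [4.25, 4.5]
m = 4.375, g(m) = -0.5371 (−); new bracket [4.25, 4.375]
m = 4.3125, g(m) = 0.5359 (+); new bracket [4.3125, 4.375]
m = 4.34375, g(m) = 0.0072 (+); new bracket [4.34375, 4.375]
m = 4.359375, g(m) = -0.263 (−); new bracket [4.34375, 4.359375]

[4.34375, 4.359375]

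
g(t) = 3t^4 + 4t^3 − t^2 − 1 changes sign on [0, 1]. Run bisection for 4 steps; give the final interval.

[0.5625, 0.625]

t = 0.5 gives g = -0.5625, negative; keep [0.5, 1]
t = 0.75 gives g = 1.074219, positive; keep [0.5, 0.75]
t = 0.625 gives g = 0.043701, positive; keep [0.5, 0.625]
t = 0.5625 gives g = -0.3042, negative; keep [0.5625, 0.625]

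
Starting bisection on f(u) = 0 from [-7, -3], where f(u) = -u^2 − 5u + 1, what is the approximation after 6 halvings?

-5.1875

u = -5 gives f = 1, positive; keep [-7, -5]
u = -6 gives f = -5, negative; keep [-6, -5]
u = -5.5 gives f = -1.75, negative; keep [-5.5, -5]
u = -5.25 gives f = -0.3125, negative; keep [-5.25, -5]
u = -5.125 gives f = 0.3594, positive; keep [-5.25, -5.125]
u = -5.1875 gives f = 0.0273, positive; keep [-5.25, -5.1875]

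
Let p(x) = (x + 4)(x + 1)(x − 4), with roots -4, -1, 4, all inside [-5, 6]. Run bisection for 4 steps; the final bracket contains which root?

4

m = 0.5, p(m) = -23.625 (−); new bracket [0.5, 6]
m = 3.25, p(m) = -23.109375 (−); new bracket [3.25, 6]
m = 4.625, p(m) = 30.322266 (+); new bracket [3.25, 4.625]
m = 3.9375, p(m) = -2.4495 (−); new bracket [3.9375, 4.625]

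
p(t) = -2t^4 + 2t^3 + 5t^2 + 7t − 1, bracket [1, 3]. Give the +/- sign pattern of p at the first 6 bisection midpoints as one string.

++----

m = 2, p(m) = 17 (+); new bracket [2, 3]
m = 2.5, p(m) = 0.875 (+); new bracket [2.5, 3]
m = 2.75, p(m) = -16.726562 (−); new bracket [2.5, 2.75]
m = 2.625, p(m) = -6.9575 (−); new bracket [2.5, 2.625]
m = 2.5625, p(m) = -2.813 (−); new bracket [2.5, 2.5625]
m = 2.53125, p(m) = -0.9136 (−); new bracket [2.5, 2.53125]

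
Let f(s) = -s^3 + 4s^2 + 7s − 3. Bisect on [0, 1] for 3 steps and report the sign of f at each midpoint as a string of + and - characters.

+-+

s = 0.5 gives f = 1.375, positive; keep [0, 0.5]
s = 0.25 gives f = -1.015625, negative; keep [0.25, 0.5]
s = 0.375 gives f = 0.134766, positive; keep [0.25, 0.375]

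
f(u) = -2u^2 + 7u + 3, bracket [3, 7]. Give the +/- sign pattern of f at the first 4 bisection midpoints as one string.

--++

m = 5, f(m) = -12 (−); new bracket [3, 5]
m = 4, f(m) = -1 (−); new bracket [3, 4]
m = 3.5, f(m) = 3 (+); new bracket [3.5, 4]
m = 3.75, f(m) = 1.125 (+); new bracket [3.75, 4]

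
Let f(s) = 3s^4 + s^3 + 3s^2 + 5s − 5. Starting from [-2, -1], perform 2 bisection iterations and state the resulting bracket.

s = -1.5 gives f = 6.0625, positive; keep [-1.5, -1]
s = -1.25 gives f = -1.191406, negative; keep [-1.5, -1.25]

[-1.5, -1.25]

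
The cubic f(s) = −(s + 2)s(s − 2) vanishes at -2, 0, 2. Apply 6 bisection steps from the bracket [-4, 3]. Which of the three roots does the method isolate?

f(-0.5) = -1.875 < 0, so the root lies in [-4, -0.5]
f(-2.25) = 2.390625 > 0, so the root lies in [-2.25, -0.5]
f(-1.375) = -2.900391 < 0, so the root lies in [-2.25, -1.375]
f(-1.8125) = -1.2957 < 0, so the root lies in [-2.25, -1.8125]
f(-2.03125) = 0.2559 > 0, so the root lies in [-2.03125, -1.8125]
f(-1.921875) = -0.5889 < 0, so the root lies in [-2.03125, -1.921875]

-2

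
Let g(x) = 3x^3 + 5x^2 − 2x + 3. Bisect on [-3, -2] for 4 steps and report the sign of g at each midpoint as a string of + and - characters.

--+-

x = -2.5 gives g = -7.625, negative; keep [-2.5, -2]
x = -2.25 gives g = -1.359375, negative; keep [-2.25, -2]
x = -2.125 gives g = 1.041016, positive; keep [-2.25, -2.125]
x = -2.1875 gives g = -0.1018, negative; keep [-2.1875, -2.125]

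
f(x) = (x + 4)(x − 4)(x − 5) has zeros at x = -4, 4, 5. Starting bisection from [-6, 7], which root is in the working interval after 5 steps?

-4

f(0.5) = 70.875 > 0, so the root lies in [-6, 0.5]
f(-2.75) = 65.390625 > 0, so the root lies in [-6, -2.75]
f(-4.375) = -29.443359 < 0, so the root lies in [-4.375, -2.75]
f(-3.5625) = 28.3298 > 0, so the root lies in [-4.375, -3.5625]
f(-3.96875) = 2.2334 > 0, so the root lies in [-4.375, -3.96875]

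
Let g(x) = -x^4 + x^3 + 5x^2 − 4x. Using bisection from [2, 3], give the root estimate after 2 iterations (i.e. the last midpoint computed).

2.25

m = 2.5, g(m) = -2.1875 (−); new bracket [2, 2.5]
m = 2.25, g(m) = 2.074219 (+); new bracket [2.25, 2.5]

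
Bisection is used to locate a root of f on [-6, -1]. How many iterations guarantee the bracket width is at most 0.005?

10

Width after n steps is 5/2^n. Need 2^n ≥ 5/0.005 = 1000.
2^9 = 512 < 1000 ≤ 2^10 = 1024, so n = 10.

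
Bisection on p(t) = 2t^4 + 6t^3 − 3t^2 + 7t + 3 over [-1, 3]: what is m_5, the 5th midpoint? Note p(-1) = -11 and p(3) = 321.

m = 1, p(m) = 15 (+); new bracket [-1, 1]
m = 0, p(m) = 3 (+); new bracket [-1, 0]
m = -0.5, p(m) = -1.875 (−); new bracket [-0.5, 0]
m = -0.25, p(m) = 0.9766 (+); new bracket [-0.5, -0.25]
m = -0.375, p(m) = -0.3237 (−); new bracket [-0.375, -0.25]

-0.375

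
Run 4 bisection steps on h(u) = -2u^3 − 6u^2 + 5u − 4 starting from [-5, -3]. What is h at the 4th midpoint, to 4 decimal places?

midpoint -4: h = 8 > 0 → [-4, -3]
midpoint -3.5: h = -9.25 < 0 → [-4, -3.5]
midpoint -3.75: h = -1.65625 < 0 → [-4, -3.75]
midpoint -3.875: h = 2.9023 > 0 → [-3.875, -3.75]

2.9023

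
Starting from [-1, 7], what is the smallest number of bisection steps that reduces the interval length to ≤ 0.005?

Width after n steps is 8/2^n. Need 2^n ≥ 8/0.005 = 1600.
2^10 = 1024 < 1600 ≤ 2^11 = 2048, so n = 11.

11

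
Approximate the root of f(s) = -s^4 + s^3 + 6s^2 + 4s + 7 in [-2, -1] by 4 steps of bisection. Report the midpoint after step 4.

s = -1.5 gives f = 6.0625, positive; keep [-2, -1.5]
s = -1.75 gives f = 3.636719, positive; keep [-2, -1.75]
s = -1.875 gives f = 1.642334, positive; keep [-2, -1.875]
s = -1.9375 gives f = 0.4084, positive; keep [-2, -1.9375]

-1.9375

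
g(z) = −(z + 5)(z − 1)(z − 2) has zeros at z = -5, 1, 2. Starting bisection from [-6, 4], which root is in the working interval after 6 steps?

-5

g(-1) = -24 < 0, so the root lies in [-6, -1]
g(-3.5) = -37.125 < 0, so the root lies in [-6, -3.5]
g(-4.75) = -9.703125 < 0, so the root lies in [-6, -4.75]
g(-5.375) = 17.6309 > 0, so the root lies in [-5.375, -4.75]
g(-5.0625) = 2.676 > 0, so the root lies in [-5.0625, -4.75]
g(-4.90625) = -3.8241 < 0, so the root lies in [-5.0625, -4.90625]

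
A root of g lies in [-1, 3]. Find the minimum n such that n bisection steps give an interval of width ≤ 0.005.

10

Width after n steps is 4/2^n. Need 2^n ≥ 4/0.005 = 800.
2^9 = 512 < 800 ≤ 2^10 = 1024, so n = 10.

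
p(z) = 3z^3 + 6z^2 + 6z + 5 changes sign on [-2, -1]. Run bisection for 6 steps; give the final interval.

midpoint -1.5: p = -0.625 < 0 → [-1.5, -1]
midpoint -1.25: p = 1.015625 > 0 → [-1.5, -1.25]
midpoint -1.375: p = 0.294922 > 0 → [-1.5, -1.375]
midpoint -1.4375: p = -0.1379 < 0 → [-1.4375, -1.375]
midpoint -1.40625: p = 0.085 > 0 → [-1.4375, -1.40625]
midpoint -1.421875: p = -0.0248 < 0 → [-1.421875, -1.40625]

[-1.421875, -1.40625]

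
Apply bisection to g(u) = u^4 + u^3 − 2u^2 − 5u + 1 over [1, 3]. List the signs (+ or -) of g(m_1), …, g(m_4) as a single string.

+-+-

m = 2, g(m) = 7 (+); new bracket [1, 2]
m = 1.5, g(m) = -2.5625 (−); new bracket [1.5, 2]
m = 1.75, g(m) = 0.863281 (+); new bracket [1.5, 1.75]
m = 1.625, g(m) = -1.1423 (−); new bracket [1.625, 1.75]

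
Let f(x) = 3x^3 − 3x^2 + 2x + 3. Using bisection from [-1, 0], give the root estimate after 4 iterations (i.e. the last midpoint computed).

x = -0.5 gives f = 0.875, positive; keep [-1, -0.5]
x = -0.75 gives f = -1.453125, negative; keep [-0.75, -0.5]
x = -0.625 gives f = -0.154297, negative; keep [-0.625, -0.5]
x = -0.5625 gives f = 0.3918, positive; keep [-0.625, -0.5625]

-0.5625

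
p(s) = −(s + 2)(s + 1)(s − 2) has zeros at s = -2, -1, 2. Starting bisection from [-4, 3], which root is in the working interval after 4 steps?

2

m = -0.5, p(m) = 1.875 (+); new bracket [-0.5, 3]
m = 1.25, p(m) = 5.484375 (+); new bracket [1.25, 3]
m = 2.125, p(m) = -1.611328 (−); new bracket [1.25, 2.125]
m = 1.6875, p(m) = 3.0969 (+); new bracket [1.6875, 2.125]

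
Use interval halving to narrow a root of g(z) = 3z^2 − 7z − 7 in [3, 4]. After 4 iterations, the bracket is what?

[3.0625, 3.125]

m = 3.5, g(m) = 5.25 (+); new bracket [3, 3.5]
m = 3.25, g(m) = 1.9375 (+); new bracket [3, 3.25]
m = 3.125, g(m) = 0.421875 (+); new bracket [3, 3.125]
m = 3.0625, g(m) = -0.3008 (−); new bracket [3.0625, 3.125]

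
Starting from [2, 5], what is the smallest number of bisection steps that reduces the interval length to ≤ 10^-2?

Width after n steps is 3/2^n. Need 2^n ≥ 3/10^-2 = 300.
2^8 = 256 < 300 ≤ 2^9 = 512, so n = 9.

9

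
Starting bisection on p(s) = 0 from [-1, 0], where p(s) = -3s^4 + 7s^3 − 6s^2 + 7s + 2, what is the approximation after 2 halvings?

-0.25

s = -0.5 gives p = -4.0625, negative; keep [-0.5, 0]
s = -0.25 gives p = -0.246094, negative; keep [-0.25, 0]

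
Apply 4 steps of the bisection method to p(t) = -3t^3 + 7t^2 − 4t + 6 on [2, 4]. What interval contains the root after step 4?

p(3) = -24 < 0, so the root lies in [2, 3]
p(2.5) = -7.125 < 0, so the root lies in [2, 2.5]
p(2.25) = -1.734375 < 0, so the root lies in [2, 2.25]
p(2.125) = 0.3223 > 0, so the root lies in [2.125, 2.25]

[2.125, 2.25]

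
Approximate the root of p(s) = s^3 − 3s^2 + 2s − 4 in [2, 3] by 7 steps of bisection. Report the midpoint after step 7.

m = 2.5, p(m) = -2.125 (−); new bracket [2.5, 3]
m = 2.75, p(m) = -0.390625 (−); new bracket [2.75, 3]
m = 2.875, p(m) = 0.716797 (+); new bracket [2.75, 2.875]
m = 2.8125, p(m) = 0.1418 (+); new bracket [2.75, 2.8125]
m = 2.78125, p(m) = -0.1296 (−); new bracket [2.78125, 2.8125]
m = 2.796875, p(m) = 0.0048 (+); new bracket [2.78125, 2.796875]
m = 2.7890625, p(m) = -0.0627 (−); new bracket [2.7890625, 2.796875]

2.7890625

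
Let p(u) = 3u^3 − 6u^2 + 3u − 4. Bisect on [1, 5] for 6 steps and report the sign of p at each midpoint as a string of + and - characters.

p(3) = 32 > 0, so the root lies in [1, 3]
p(2) = 2 > 0, so the root lies in [1, 2]
p(1.5) = -2.875 < 0, so the root lies in [1.5, 2]
p(1.75) = -1.0469 < 0, so the root lies in [1.75, 2]
p(1.875) = 0.3066 > 0, so the root lies in [1.75, 1.875]
p(1.8125) = -0.4104 < 0, so the root lies in [1.8125, 1.875]

++--+-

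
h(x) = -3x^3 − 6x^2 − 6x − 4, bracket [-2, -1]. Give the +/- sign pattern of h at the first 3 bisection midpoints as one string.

+-+

h(-1.5) = 1.625 > 0, so the root lies in [-1.5, -1]
h(-1.25) = -0.015625 < 0, so the root lies in [-1.5, -1.25]
h(-1.375) = 0.705078 > 0, so the root lies in [-1.375, -1.25]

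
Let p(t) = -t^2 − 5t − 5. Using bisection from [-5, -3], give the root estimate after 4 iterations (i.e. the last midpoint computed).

-3.625

t = -4 gives p = -1, negative; keep [-4, -3]
t = -3.5 gives p = 0.25, positive; keep [-4, -3.5]
t = -3.75 gives p = -0.3125, negative; keep [-3.75, -3.5]
t = -3.625 gives p = -0.0156, negative; keep [-3.625, -3.5]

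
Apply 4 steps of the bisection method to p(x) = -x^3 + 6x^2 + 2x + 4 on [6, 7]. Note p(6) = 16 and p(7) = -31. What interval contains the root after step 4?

[6.375, 6.4375]

x = 6.5 gives p = -4.125, negative; keep [6, 6.5]
x = 6.25 gives p = 6.734375, positive; keep [6.25, 6.5]
x = 6.375 gives p = 1.509766, positive; keep [6.375, 6.5]
x = 6.4375 gives p = -1.2556, negative; keep [6.375, 6.4375]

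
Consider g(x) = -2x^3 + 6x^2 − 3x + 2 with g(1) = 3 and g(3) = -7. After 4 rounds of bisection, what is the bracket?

[2.5, 2.625]

g(2) = 4 > 0, so the root lies in [2, 3]
g(2.5) = 0.75 > 0, so the root lies in [2.5, 3]
g(2.75) = -2.46875 < 0, so the root lies in [2.5, 2.75]
g(2.625) = -0.707 < 0, so the root lies in [2.5, 2.625]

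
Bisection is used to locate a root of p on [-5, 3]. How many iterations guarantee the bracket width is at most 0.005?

11

Width after n steps is 8/2^n. Need 2^n ≥ 8/0.005 = 1600.
2^10 = 1024 < 1600 ≤ 2^11 = 2048, so n = 11.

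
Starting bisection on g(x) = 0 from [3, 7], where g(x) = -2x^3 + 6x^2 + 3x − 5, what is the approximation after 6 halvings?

3.1875

m = 5, g(m) = -90 (−); new bracket [3, 5]
m = 4, g(m) = -25 (−); new bracket [3, 4]
m = 3.5, g(m) = -6.75 (−); new bracket [3, 3.5]
m = 3.25, g(m) = -0.5312 (−); new bracket [3, 3.25]
m = 3.125, g(m) = 1.9336 (+); new bracket [3.125, 3.25]
m = 3.1875, g(m) = 0.7524 (+); new bracket [3.1875, 3.25]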